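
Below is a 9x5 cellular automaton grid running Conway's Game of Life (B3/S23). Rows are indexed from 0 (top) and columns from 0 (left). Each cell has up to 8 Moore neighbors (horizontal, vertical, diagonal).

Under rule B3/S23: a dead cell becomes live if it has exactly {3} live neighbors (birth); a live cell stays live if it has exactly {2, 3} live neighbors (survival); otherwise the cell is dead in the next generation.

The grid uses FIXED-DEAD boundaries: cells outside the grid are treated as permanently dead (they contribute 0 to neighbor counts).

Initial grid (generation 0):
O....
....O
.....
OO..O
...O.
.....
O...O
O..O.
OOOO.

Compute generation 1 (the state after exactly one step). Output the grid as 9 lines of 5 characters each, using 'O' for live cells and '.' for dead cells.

Answer: .....
.....
.....
.....
.....
.....
.....
O..OO
OOOO.

Derivation:
Simulating step by step:
Generation 0 (given above): 14 live cells
Generation 1: 7 live cells
(generation 1 grid is the final answer)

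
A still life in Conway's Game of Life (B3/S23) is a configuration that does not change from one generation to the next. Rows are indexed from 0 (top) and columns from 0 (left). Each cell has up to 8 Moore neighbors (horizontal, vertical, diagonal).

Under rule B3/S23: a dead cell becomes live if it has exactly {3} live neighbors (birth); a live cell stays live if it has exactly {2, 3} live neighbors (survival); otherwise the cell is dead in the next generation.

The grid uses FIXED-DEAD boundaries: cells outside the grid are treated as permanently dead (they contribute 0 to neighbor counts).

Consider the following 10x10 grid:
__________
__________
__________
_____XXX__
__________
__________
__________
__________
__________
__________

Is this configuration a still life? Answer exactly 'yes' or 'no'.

Compute generation 1 and compare to generation 0 (given above):
Generation 1:
__________
__________
______X___
______X___
______X___
__________
__________
__________
__________
__________
Cell (2,6) differs: gen0=0 vs gen1=1 -> NOT a still life.

Answer: no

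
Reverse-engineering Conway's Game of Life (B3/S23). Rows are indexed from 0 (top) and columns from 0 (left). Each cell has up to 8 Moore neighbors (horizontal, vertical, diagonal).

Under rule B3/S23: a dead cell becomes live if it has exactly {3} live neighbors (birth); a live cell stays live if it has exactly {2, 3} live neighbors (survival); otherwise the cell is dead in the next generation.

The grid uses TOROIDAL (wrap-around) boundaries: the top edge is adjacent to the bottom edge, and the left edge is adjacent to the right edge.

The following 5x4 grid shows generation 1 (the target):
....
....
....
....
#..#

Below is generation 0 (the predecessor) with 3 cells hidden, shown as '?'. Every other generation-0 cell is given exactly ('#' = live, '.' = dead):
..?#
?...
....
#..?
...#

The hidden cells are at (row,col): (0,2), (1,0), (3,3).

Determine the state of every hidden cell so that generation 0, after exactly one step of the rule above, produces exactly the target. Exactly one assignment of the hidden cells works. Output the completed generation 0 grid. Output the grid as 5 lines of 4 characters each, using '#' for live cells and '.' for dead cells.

Hidden generation-0 cells (in order): (0,2), (1,0), (3,3).
A hidden cell only influences target cells in its own 3x3 neighborhood. Try each of the 2^3 = 8 assignments, step the completed generation 0 forward once under B3/S23, and compare with the target:
  (0,2)=. (1,0)=. (3,3)=. -> step reproduces the target at every cell -> ACCEPT
  (0,2)=. (1,0)=. (3,3)=# -> step gives (3,0)='#' but target has '.' -> reject
  (0,2)=. (1,0)=# (3,3)=. -> step gives (0,0)='#' but target has '.' -> reject
  (0,2)=. (1,0)=# (3,3)=# -> step gives (0,0)='#' but target has '.' -> reject
  (0,2)=# (1,0)=. (3,3)=. -> step gives (0,2)='#' but target has '.' -> reject
  (0,2)=# (1,0)=. (3,3)=# -> step gives (0,2)='#' but target has '.' -> reject
  (0,2)=# (1,0)=# (3,3)=. -> step gives (0,0)='#' but target has '.' -> reject
  (0,2)=# (1,0)=# (3,3)=# -> step gives (0,0)='#' but target has '.' -> reject
Unique solution: (0,2)=dead, (1,0)=dead, (3,3)=dead.
Check: live-neighbor counts of every cell in the completed generation 0:
2021
1011
1101
1112
3122
Applying B3/S23 to generation 0 with these counts gives:
....
....
....
....
#..#
which matches the target exactly.

Answer: ...#
....
....
#...
...#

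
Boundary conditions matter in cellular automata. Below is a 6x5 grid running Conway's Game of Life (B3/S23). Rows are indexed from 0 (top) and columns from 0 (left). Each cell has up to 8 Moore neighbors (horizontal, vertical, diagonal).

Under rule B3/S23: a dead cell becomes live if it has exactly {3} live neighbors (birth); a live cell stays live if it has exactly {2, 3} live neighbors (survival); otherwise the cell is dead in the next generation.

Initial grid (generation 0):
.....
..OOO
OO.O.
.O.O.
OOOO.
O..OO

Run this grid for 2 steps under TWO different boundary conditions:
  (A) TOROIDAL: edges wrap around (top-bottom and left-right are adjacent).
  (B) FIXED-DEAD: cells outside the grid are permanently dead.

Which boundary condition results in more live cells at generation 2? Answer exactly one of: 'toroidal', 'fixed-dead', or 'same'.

Under TOROIDAL boundary, generation 2:
.....
...O.
.....
.....
....O
.O..O
Population = 4

Under FIXED-DEAD boundary, generation 2:
...OO
OO.OO
OO...
OO...
.....
.....
Population = 10

Comparison: toroidal=4, fixed-dead=10 -> fixed-dead

Answer: fixed-dead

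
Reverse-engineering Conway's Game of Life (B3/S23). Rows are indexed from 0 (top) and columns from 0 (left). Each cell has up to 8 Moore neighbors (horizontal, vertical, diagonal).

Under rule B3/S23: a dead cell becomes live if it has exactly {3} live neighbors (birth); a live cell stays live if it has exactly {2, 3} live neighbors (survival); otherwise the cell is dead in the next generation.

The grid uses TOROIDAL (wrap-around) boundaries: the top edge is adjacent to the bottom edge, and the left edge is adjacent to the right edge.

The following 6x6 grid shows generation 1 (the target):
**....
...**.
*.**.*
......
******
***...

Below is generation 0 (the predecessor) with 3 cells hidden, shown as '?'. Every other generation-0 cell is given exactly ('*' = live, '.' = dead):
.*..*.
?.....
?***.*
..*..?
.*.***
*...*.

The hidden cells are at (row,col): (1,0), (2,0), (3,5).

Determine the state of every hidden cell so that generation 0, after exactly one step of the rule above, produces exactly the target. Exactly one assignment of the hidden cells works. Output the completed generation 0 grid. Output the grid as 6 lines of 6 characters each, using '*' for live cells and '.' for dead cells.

Hidden generation-0 cells (in order): (1,0), (2,0), (3,5).
A hidden cell only influences target cells in its own 3x3 neighborhood. Try each of the 2^3 = 8 assignments, step the completed generation 0 forward once under B3/S23, and compare with the target:
  (1,0)=. (2,0)=. (3,5)=. -> step gives (0,0)='.' but target has '*' -> reject
  (1,0)=. (2,0)=. (3,5)=* -> step gives (0,0)='.' but target has '*' -> reject
  (1,0)=. (2,0)=* (3,5)=. -> step gives (0,0)='.' but target has '*' -> reject
  (1,0)=. (2,0)=* (3,5)=* -> step gives (0,0)='.' but target has '*' -> reject
  (1,0)=* (2,0)=. (3,5)=. -> step gives (1,0)='*' but target has '.' -> reject
  (1,0)=* (2,0)=. (3,5)=* -> step gives (1,0)='*' but target has '.' -> reject
  (1,0)=* (2,0)=* (3,5)=. -> step reproduces the target at every cell -> ACCEPT
  (1,0)=* (2,0)=* (3,5)=* -> step gives (2,0)='.' but target has '*' -> reject
Unique solution: (1,0)=live, (2,0)=live, (3,5)=dead.
Check: live-neighbor counts of every cell in the completed generation 0:
321214
454334
343222
555554
323333
333445
Applying B3/S23 to generation 0 with these counts gives:
**....
...**.
*.**.*
......
******
***...
which matches the target exactly.

Answer: .*..*.
*.....
****.*
..*...
.*.***
*...*.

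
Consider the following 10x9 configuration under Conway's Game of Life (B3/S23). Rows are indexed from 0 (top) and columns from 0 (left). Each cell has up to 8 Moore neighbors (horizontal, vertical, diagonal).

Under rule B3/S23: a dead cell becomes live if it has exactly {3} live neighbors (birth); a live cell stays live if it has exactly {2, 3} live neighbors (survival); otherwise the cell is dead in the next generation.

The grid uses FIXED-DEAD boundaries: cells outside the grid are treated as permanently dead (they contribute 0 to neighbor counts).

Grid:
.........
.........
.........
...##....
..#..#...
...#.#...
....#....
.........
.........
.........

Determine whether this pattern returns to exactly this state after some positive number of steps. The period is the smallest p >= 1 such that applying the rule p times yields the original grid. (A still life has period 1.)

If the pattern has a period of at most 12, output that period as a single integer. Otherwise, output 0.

Simulating and comparing each generation to the original:
Gen 0 (original, given above): 7 live cells
Gen 1: 7 live cells, MATCHES original -> period = 1

Answer: 1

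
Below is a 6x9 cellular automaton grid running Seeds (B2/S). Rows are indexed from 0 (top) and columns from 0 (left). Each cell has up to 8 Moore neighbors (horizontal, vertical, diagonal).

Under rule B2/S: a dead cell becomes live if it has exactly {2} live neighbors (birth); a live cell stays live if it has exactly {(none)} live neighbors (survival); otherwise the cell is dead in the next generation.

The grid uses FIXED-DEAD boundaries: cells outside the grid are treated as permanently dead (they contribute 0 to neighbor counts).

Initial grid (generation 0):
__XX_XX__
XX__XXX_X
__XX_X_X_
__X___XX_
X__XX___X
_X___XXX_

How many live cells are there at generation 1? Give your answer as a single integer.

Answer: 6

Derivation:
Simulating step by step:
Generation 0 (given above): 25 live cells
Generation 1: 6 live cells
X________
_________
X________
_________
_________
X_XX____X
Population at generation 1: 6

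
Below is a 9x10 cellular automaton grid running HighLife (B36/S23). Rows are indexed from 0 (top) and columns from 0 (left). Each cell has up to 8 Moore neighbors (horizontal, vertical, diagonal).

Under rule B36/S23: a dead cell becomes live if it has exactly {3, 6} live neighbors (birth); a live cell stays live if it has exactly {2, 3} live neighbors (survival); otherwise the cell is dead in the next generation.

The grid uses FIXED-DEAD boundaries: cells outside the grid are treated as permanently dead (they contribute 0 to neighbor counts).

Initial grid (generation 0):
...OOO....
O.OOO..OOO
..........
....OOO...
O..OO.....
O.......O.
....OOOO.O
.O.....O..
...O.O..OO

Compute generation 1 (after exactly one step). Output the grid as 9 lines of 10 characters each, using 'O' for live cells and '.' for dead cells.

Answer: ..O..O..O.
..O..O..O.
......OOO.
...OOO....
...OO.....
...O..OOO.
.....OOO..
.......O.O
........O.

Derivation:
Simulating step by step:
Generation 0 (given above): 29 live cells
Generation 1: 24 live cells
(generation 1 grid is the final answer)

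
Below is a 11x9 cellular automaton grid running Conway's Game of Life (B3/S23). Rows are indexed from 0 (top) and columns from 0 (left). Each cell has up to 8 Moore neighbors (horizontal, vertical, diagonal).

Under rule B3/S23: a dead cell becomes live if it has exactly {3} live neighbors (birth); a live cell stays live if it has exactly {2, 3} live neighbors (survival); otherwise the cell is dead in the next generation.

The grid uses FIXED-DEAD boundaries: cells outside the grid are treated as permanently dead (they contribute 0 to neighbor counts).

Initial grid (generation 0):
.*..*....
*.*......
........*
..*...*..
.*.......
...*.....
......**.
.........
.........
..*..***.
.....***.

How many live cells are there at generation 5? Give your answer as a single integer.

Answer: 3

Derivation:
Simulating step by step:
Generation 0 (given above): 18 live cells
Generation 1: 9 live cells
.*.......
.*.......
.*.......
.........
..*......
.........
.........
.........
......*..
.....*.*.
.....*.*.
Generation 2: 6 live cells
.........
***......
.........
.........
.........
.........
.........
.........
......*..
.....*.*.
.........
Generation 3: 5 live cells
.*.......
.*.......
.*.......
.........
.........
.........
.........
.........
......*..
......*..
.........
Generation 4: 3 live cells
.........
***......
.........
.........
.........
.........
.........
.........
.........
.........
.........
Generation 5: 3 live cells
.*.......
.*.......
.*.......
.........
.........
.........
.........
.........
.........
.........
.........
Population at generation 5: 3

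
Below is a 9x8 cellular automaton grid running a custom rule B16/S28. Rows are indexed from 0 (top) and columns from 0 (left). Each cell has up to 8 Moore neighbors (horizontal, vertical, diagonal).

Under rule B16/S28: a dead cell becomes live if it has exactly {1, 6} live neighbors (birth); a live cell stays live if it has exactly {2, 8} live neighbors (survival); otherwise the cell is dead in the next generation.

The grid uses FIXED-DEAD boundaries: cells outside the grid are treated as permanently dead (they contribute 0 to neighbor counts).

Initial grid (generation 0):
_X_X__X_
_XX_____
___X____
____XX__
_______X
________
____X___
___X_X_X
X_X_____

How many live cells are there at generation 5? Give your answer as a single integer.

Simulating step by step:
Generation 0 (given above): 15 live cells
Generation 1: 27 live cells
_X__XX_X
_X___XXX
X__X__X_
__X_X__X
___X____
___XXXXX
__X_X__X
X__X____
_____X_X
Generation 2: 19 live cells
___XX__X
_X______
___X____
X_X_X___
_X______
_X_____X
X_X____X
___X____
XXXX____
Generation 3: 23 live cells
XX___XX_
X____XXX
___X_X__
__X__X__
____XXXX
___X____
__X_X___
______XX
_X_X____
Generation 4: 15 live cells
XXX_____
X__X___X
X_______
_X______
_X______
_X______
_X______
X_______
X___XX__
Generation 5: 22 live cells
X_X_X_XX
____X_X_
X__XX_XX
_X______
_X______
_X______
_X______
X_XX__X_
___X__X_
Population at generation 5: 22

Answer: 22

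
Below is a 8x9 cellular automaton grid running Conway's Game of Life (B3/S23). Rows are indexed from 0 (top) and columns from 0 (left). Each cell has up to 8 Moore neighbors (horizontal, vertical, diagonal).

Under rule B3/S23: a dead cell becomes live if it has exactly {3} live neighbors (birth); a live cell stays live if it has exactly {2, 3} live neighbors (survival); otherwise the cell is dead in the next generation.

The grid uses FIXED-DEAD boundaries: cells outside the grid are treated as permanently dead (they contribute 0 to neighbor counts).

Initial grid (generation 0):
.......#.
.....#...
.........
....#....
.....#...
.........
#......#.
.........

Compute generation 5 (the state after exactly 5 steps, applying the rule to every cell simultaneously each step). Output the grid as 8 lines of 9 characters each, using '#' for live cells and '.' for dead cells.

Answer: .........
.........
.........
.........
.........
.........
.........
.........

Derivation:
Simulating step by step:
Generation 0 (given above): 6 live cells
Generation 1: 0 live cells
.........
.........
.........
.........
.........
.........
.........
.........
Generation 2: 0 live cells
.........
.........
.........
.........
.........
.........
.........
.........
Generation 3: 0 live cells
.........
.........
.........
.........
.........
.........
.........
.........
Generation 4: 0 live cells
.........
.........
.........
.........
.........
.........
.........
.........
Generation 5: 0 live cells
(generation 5 grid is the final answer)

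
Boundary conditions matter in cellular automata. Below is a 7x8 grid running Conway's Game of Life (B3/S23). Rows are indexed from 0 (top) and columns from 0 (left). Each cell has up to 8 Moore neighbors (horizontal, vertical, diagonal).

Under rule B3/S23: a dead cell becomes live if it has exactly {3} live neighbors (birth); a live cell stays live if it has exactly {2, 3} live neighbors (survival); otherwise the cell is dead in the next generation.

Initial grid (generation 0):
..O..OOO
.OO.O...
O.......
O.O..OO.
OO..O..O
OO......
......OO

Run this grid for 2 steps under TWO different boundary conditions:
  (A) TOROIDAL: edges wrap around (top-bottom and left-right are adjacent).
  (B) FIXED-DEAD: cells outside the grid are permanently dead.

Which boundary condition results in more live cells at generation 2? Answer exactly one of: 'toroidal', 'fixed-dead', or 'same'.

Answer: same

Derivation:
Under TOROIDAL boundary, generation 2:
...O.O..
.....O..
...O....
.OOO....
.......O
.OO...O.
....OO.O
Population = 14

Under FIXED-DEAD boundary, generation 2:
.O.O.OO.
O.......
O..O....
..OO....
O.......
.O...OOO
........
Population = 14

Comparison: toroidal=14, fixed-dead=14 -> same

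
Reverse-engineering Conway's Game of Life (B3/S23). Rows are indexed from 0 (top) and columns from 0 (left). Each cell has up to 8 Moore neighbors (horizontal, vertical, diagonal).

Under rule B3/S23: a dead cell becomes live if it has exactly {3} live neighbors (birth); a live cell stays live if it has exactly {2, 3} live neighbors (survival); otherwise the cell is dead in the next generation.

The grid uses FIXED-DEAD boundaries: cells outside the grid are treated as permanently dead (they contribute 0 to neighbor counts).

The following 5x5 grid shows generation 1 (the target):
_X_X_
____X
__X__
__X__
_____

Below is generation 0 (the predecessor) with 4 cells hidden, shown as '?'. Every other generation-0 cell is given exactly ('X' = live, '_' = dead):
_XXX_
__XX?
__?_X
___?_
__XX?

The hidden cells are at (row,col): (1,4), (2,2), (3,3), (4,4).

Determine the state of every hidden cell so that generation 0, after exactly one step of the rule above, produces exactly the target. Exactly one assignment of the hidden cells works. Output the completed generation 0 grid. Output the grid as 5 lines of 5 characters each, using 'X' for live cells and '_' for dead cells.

Answer: _XXX_
__XX_
__X_X
_____
__XX_

Derivation:
Hidden generation-0 cells (in order): (1,4), (2,2), (3,3), (4,4).
A hidden cell only influences target cells in its own 3x3 neighborhood. Try each of the 2^4 = 16 assignments, step the completed generation 0 forward once under B3/S23, and compare with the target:
  (1,4)=_ (2,2)=_ (3,3)=_ (4,4)=_ -> step gives (1,1)='X' but target has '_' -> reject
  (1,4)=_ (2,2)=_ (3,3)=_ (4,4)=X -> step gives (1,1)='X' but target has '_' -> reject
  (1,4)=_ (2,2)=_ (3,3)=X (4,4)=_ -> step gives (1,1)='X' but target has '_' -> reject
  (1,4)=_ (2,2)=_ (3,3)=X (4,4)=X -> step gives (1,1)='X' but target has '_' -> reject
  (1,4)=_ (2,2)=X (3,3)=_ (4,4)=_ -> step reproduces the target at every cell -> ACCEPT
  (1,4)=_ (2,2)=X (3,3)=_ (4,4)=X -> step gives (3,4)='X' but target has '_' -> reject
  (1,4)=_ (2,2)=X (3,3)=X (4,4)=_ -> step gives (2,4)='X' but target has '_' -> reject
  (1,4)=_ (2,2)=X (3,3)=X (4,4)=X -> step gives (2,4)='X' but target has '_' -> reject
  (1,4)=X (2,2)=_ (3,3)=_ (4,4)=_ -> step gives (0,3)='_' but target has 'X' -> reject
  (1,4)=X (2,2)=_ (3,3)=_ (4,4)=X -> step gives (0,3)='_' but target has 'X' -> reject
  (1,4)=X (2,2)=_ (3,3)=X (4,4)=_ -> step gives (0,3)='_' but target has 'X' -> reject
  (1,4)=X (2,2)=_ (3,3)=X (4,4)=X -> step gives (0,3)='_' but target has 'X' -> reject
  (1,4)=X (2,2)=X (3,3)=_ (4,4)=_ -> step gives (0,3)='_' but target has 'X' -> reject
  (1,4)=X (2,2)=X (3,3)=_ (4,4)=X -> step gives (0,3)='_' but target has 'X' -> reject
  (1,4)=X (2,2)=X (3,3)=X (4,4)=_ -> step gives (0,3)='_' but target has 'X' -> reject
  (1,4)=X (2,2)=X (3,3)=X (4,4)=X -> step gives (0,3)='_' but target has 'X' -> reject
Unique solution: (1,4)=dead, (2,2)=live, (3,3)=dead, (4,4)=dead.
Check: live-neighbor counts of every cell in the completed generation 0:
12432
14553
02241
02342
01111
Applying B3/S23 to generation 0 with these counts gives:
_X_X_
____X
__X__
__X__
_____
which matches the target exactly.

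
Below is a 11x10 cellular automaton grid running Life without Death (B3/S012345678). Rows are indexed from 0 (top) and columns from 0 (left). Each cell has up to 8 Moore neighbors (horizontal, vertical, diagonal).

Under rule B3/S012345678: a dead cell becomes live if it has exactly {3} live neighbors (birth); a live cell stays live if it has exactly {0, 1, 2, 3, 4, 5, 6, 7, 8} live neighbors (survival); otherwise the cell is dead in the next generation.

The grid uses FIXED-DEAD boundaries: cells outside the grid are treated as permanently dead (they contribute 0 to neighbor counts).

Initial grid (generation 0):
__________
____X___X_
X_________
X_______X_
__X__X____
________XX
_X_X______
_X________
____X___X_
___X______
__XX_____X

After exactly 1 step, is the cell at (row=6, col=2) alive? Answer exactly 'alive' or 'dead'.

Answer: alive

Derivation:
Simulating step by step:
Generation 0 (given above): 18 live cells
Generation 1: 26 live cells
__________
____X___X_
X_________
XX______X_
__X__X__XX
__X_____XX
_XXX______
_XX_______
____X___X_
__XXX_____
__XX_____X

Cell (6,2) at generation 1: 1 -> alive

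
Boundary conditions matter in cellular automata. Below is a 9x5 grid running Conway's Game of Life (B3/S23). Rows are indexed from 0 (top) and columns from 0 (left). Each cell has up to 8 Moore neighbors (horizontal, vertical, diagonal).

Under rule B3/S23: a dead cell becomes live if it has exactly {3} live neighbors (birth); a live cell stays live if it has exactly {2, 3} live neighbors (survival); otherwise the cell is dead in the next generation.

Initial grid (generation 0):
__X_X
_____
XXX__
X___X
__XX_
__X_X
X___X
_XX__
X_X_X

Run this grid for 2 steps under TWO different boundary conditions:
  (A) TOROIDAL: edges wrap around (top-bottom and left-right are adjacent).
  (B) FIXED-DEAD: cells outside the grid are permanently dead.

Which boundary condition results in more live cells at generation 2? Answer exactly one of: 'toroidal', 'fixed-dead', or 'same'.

Under TOROIDAL boundary, generation 2:
_____
__XX_
__X__
__XX_
__X__
_____
__X_X
__X__
__X_X
Population = 11

Under FIXED-DEAD boundary, generation 2:
_____
_XX__
XXX__
X_X__
X_X__
_____
__X__
__X__
_XXX_
Population = 14

Comparison: toroidal=11, fixed-dead=14 -> fixed-dead

Answer: fixed-dead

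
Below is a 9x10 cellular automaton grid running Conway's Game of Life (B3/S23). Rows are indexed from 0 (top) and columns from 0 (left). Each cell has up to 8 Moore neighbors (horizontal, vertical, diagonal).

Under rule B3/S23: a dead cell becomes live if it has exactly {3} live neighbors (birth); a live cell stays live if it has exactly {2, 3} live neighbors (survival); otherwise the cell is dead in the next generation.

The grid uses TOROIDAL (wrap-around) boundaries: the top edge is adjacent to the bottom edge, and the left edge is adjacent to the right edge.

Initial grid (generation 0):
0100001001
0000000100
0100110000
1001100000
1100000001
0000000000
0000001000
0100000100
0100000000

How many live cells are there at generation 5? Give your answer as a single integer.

Answer: 13

Derivation:
Simulating step by step:
Generation 0 (given above): 17 live cells
Generation 1: 18 live cells
1000000000
1000011000
0001110000
0011110001
1100000001
1000000000
0000000000
0000000000
0110000000
Generation 2: 17 live cells
1000000000
0000011000
0010000000
0110010001
0111100001
1100000001
0000000000
0000000000
0100000000
Generation 3: 13 live cells
0000000000
0000000000
0110011000
0000100000
0001100011
0101000001
1000000000
0000000000
0000000000
Generation 4: 15 live cells
0000000000
0000000000
0000010000
0010100000
1011100011
0011100011
1000000000
0000000000
0000000000
Generation 5: 13 live cells
0000000000
0000000000
0000000000
0110110001
1000010010
0010100010
0001000001
0000000000
0000000000
Population at generation 5: 13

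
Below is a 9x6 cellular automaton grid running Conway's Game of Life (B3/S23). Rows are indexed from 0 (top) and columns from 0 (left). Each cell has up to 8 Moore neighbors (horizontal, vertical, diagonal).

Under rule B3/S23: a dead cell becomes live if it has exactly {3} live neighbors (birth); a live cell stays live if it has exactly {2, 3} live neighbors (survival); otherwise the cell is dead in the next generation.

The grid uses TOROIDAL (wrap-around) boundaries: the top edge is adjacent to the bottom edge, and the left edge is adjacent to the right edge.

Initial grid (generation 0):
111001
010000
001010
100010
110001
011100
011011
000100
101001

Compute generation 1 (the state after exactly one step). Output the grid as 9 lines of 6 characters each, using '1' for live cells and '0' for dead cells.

Answer: 001001
000101
010101
100110
000111
000100
110010
000100
001111

Derivation:
Simulating step by step:
Generation 0 (given above): 23 live cells
Generation 1: 22 live cells
(generation 1 grid is the final answer)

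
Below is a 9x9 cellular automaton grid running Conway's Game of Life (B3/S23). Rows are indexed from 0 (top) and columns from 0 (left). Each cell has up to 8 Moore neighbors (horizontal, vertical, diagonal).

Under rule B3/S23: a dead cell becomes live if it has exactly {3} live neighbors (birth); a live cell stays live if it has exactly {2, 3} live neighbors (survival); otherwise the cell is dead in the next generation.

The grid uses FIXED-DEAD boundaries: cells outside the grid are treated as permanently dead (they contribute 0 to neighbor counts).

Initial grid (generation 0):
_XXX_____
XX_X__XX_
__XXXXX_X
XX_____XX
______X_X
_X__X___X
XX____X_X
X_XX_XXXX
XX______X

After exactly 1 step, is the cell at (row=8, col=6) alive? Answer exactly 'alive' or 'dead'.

Answer: alive

Derivation:
Simulating step by step:
Generation 0 (given above): 37 live cells
Generation 1: 36 live cells
XX_X_____
X_____XX_
___XXX__X
_XXXX___X
XX______X
XX___X__X
X__XX_X_X
__X__XX_X
XXX___X_X

Cell (8,6) at generation 1: 1 -> alive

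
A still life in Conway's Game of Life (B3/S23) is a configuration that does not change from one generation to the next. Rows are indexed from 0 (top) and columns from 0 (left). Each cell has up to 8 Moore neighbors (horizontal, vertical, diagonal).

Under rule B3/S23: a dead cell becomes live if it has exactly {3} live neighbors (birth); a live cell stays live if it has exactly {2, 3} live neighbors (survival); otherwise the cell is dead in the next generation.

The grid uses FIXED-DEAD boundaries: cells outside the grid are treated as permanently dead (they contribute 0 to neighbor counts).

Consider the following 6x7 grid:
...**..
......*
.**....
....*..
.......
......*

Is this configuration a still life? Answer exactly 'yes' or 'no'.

Compute generation 1 and compare to generation 0 (given above):
Generation 1:
.......
..**...
.......
.......
.......
.......
Cell (0,3) differs: gen0=1 vs gen1=0 -> NOT a still life.

Answer: no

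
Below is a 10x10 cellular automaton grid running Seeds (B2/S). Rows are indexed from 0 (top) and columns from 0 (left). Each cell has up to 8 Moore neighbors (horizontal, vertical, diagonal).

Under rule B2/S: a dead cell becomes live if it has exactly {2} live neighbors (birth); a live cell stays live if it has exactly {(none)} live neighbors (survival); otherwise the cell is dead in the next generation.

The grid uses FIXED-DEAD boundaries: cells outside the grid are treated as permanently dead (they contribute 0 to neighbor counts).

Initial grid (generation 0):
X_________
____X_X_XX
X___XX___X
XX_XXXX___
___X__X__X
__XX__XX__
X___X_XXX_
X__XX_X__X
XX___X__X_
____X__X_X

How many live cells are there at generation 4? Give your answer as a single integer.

Simulating step by step:
Generation 0 (given above): 39 live cells
Generation 1: 23 live cells
_____X_XXX
XX_X___X__
__X_______
_______XXX
X_______X_
_X_______X
_________X
__X_______
__X_______
XX___XX___
Generation 2: 23 live cells
XXX_X_____
____X____X
X__X__X__X
_X________
_X________
X_________
_XX_____X_
_X_X______
X__X_XX___
__X_______
Generation 3: 17 live cells
_____X____
________X_
_XX_XX__X_
__________
__X_______
__________
___X______
_____XXX__
__________
_X_XXXX___
Generation 4: 20 live cells
__________
_XXX__XX_X
___X___X_X
____XX____
__________
__XX______
____XX_X__
____X_____
__XX______
__X_______
Population at generation 4: 20

Answer: 20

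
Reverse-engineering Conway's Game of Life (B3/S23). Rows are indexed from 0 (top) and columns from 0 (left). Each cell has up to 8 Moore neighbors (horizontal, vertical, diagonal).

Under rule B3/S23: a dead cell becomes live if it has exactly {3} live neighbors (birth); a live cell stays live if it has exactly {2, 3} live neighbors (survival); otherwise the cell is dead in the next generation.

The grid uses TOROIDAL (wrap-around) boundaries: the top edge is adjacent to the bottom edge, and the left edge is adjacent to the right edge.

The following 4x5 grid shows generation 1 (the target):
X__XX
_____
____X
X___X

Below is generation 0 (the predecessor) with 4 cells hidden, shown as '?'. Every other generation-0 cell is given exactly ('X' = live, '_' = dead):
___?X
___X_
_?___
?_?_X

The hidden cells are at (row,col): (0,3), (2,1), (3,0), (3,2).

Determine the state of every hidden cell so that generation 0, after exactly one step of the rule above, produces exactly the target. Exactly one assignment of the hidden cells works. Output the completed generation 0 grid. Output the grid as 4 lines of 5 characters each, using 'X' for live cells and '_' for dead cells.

Hidden generation-0 cells (in order): (0,3), (2,1), (3,0), (3,2).
A hidden cell only influences target cells in its own 3x3 neighborhood. Try each of the 2^4 = 16 assignments, step the completed generation 0 forward once under B3/S23, and compare with the target:
  (0,3)=_ (2,1)=_ (3,0)=_ (3,2)=_ -> step gives (0,0)='_' but target has 'X' -> reject
  (0,3)=_ (2,1)=_ (3,0)=_ (3,2)=X -> step gives (0,0)='_' but target has 'X' -> reject
  (0,3)=_ (2,1)=_ (3,0)=X (3,2)=_ -> step reproduces the target at every cell -> ACCEPT
  (0,3)=_ (2,1)=_ (3,0)=X (3,2)=X -> step gives (0,3)='_' but target has 'X' -> reject
  (0,3)=_ (2,1)=X (3,0)=_ (3,2)=_ -> step gives (0,0)='_' but target has 'X' -> reject
  (0,3)=_ (2,1)=X (3,0)=_ (3,2)=X -> step gives (0,0)='_' but target has 'X' -> reject
  (0,3)=_ (2,1)=X (3,0)=X (3,2)=_ -> step gives (2,0)='X' but target has '_' -> reject
  (0,3)=_ (2,1)=X (3,0)=X (3,2)=X -> step gives (0,3)='_' but target has 'X' -> reject
  (0,3)=X (2,1)=_ (3,0)=_ (3,2)=_ -> step gives (0,0)='_' but target has 'X' -> reject
  (0,3)=X (2,1)=_ (3,0)=_ (3,2)=X -> step gives (0,0)='_' but target has 'X' -> reject
  (0,3)=X (2,1)=_ (3,0)=X (3,2)=_ -> step gives (0,4)='_' but target has 'X' -> reject
  (0,3)=X (2,1)=_ (3,0)=X (3,2)=X -> step gives (0,2)='X' but target has '_' -> reject
  (0,3)=X (2,1)=X (3,0)=_ (3,2)=_ -> step gives (0,0)='_' but target has 'X' -> reject
  (0,3)=X (2,1)=X (3,0)=_ (3,2)=X -> step gives (0,0)='_' but target has 'X' -> reject
  (0,3)=X (2,1)=X (3,0)=X (3,2)=_ -> step gives (0,4)='_' but target has 'X' -> reject
  (0,3)=X (2,1)=X (3,0)=X (3,2)=X -> step gives (0,2)='X' but target has '_' -> reject
Unique solution: (0,3)=dead, (2,1)=dead, (3,0)=live, (3,2)=dead.
Check: live-neighbor counts of every cell in the completed generation 0:
31133
10112
21123
21022
Applying B3/S23 to generation 0 with these counts gives:
X__XX
_____
____X
X___X
which matches the target exactly.

Answer: ____X
___X_
_____
X___X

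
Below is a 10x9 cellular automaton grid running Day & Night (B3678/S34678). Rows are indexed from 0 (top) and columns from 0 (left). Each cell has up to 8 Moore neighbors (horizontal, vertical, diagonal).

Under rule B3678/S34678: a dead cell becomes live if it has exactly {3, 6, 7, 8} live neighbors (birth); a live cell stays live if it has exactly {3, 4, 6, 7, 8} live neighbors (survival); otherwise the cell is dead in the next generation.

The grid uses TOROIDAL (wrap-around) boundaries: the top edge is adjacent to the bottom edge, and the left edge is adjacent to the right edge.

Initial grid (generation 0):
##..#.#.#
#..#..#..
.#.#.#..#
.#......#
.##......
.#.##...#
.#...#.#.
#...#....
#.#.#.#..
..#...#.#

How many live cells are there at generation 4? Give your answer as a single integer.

Simulating step by step:
Generation 0 (given above): 32 live cells
Generation 1: 21 live cells
####....#
.........
....#..#.
.#.......
.###.....
.#.......
..##....#
...#..#.#
.......##
........#
Generation 2: 25 live cells
#........
####....#
.........
...#.....
###......
###......
#.#....#.
#.#.....#
#......##
.##.....#
Generation 3: 27 live cells
.#.#.....
##.......
##.#.....
.##......
#.##.....
####.....
####.....
#.......#
..#....#.
.#.....##
Generation 4: 22 live cells
.#......#
##.......
#........
.........
####.....
###.#...#
.#.#.....
#..#....#
.#.....#.
#........
Population at generation 4: 22

Answer: 22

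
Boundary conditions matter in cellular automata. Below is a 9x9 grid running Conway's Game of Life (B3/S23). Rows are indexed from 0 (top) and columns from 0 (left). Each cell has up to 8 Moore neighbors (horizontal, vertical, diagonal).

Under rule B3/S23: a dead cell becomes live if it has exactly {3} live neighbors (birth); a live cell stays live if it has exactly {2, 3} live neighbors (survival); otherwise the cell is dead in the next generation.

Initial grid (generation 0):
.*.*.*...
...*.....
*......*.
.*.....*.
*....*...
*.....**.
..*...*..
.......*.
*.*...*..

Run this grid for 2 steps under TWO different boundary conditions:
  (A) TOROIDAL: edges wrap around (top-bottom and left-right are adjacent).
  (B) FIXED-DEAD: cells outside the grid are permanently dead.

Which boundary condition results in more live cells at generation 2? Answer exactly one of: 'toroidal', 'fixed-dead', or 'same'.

Under TOROIDAL boundary, generation 2:
.*..**...
..*.*....
**.......
.*.....*.
..*..*...
.*...*...
........*
***..**..
**.*.***.
Population = 25

Under FIXED-DEAD boundary, generation 2:
.........
.........
.*.......
**.......
..*..*.*.
**...*.*.
.........
......**.
.........
Population = 12

Comparison: toroidal=25, fixed-dead=12 -> toroidal

Answer: toroidal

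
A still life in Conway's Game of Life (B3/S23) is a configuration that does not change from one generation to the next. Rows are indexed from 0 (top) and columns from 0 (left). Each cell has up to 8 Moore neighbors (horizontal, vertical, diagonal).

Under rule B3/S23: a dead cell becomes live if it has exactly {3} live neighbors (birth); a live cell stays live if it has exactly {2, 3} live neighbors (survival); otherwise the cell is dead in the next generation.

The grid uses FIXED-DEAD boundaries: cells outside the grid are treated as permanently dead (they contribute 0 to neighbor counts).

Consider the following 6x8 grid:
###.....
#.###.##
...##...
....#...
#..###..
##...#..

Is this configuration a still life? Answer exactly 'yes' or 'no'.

Compute generation 1 and compare to generation 0 (given above):
Generation 1:
#.#.....
#...##..
..#.....
........
##.#.#..
##...#..
Cell (0,1) differs: gen0=1 vs gen1=0 -> NOT a still life.

Answer: no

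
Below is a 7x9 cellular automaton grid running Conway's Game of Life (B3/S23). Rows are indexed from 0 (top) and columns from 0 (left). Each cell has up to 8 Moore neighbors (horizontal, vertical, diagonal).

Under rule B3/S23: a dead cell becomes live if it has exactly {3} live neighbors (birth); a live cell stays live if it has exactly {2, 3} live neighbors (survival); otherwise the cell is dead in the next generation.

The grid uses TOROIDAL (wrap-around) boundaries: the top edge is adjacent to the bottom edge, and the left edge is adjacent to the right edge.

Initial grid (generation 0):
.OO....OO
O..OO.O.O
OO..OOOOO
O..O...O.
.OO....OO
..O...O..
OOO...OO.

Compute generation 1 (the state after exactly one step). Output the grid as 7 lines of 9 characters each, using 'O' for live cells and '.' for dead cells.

Simulating step by step:
Generation 0 (given above): 30 live cells
Generation 1: 20 live cells
(generation 1 grid is the final answer)

Answer: .....O...
...OO....
.OO......
...OOO...
OOOO..OOO
...O..O..
O..O..O..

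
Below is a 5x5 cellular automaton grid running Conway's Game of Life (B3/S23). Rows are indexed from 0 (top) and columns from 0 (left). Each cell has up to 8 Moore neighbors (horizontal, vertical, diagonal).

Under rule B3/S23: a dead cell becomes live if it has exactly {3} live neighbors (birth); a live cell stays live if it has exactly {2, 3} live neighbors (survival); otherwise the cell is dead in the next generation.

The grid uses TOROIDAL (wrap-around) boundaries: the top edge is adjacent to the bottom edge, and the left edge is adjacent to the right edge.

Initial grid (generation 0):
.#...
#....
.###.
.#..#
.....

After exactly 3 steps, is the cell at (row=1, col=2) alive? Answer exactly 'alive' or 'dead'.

Answer: alive

Derivation:
Simulating step by step:
Generation 0 (given above): 7 live cells
Generation 1: 9 live cells
.....
#....
.####
##.#.
#....
Generation 2: 10 live cells
.....
#####
...#.
...#.
##..#
Generation 3: 12 live cells
.....
#####
##...
#.##.
#...#

Cell (1,2) at generation 3: 1 -> alive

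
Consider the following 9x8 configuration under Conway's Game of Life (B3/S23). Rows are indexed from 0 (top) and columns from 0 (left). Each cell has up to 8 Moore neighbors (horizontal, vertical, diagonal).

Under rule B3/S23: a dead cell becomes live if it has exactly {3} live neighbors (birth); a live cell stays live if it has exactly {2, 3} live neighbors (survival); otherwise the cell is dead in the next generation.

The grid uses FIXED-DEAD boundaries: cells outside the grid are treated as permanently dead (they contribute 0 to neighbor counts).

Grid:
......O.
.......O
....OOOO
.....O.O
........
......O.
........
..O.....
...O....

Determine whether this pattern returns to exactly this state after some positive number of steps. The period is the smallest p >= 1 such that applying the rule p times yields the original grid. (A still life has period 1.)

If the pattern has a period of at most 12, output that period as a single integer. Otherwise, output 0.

Answer: 0

Derivation:
Simulating and comparing each generation to the original:
Gen 0 (original, given above): 11 live cells
Gen 1: 8 live cells, differs from original
Gen 2: 8 live cells, differs from original
Gen 3: 9 live cells, differs from original
Gen 4: 9 live cells, differs from original
Gen 5: 11 live cells, differs from original
Gen 6: 12 live cells, differs from original
Gen 7: 17 live cells, differs from original
Gen 8: 12 live cells, differs from original
Gen 9: 14 live cells, differs from original
Gen 10: 9 live cells, differs from original
Gen 11: 9 live cells, differs from original
Gen 12: 8 live cells, differs from original
No period found within 12 steps.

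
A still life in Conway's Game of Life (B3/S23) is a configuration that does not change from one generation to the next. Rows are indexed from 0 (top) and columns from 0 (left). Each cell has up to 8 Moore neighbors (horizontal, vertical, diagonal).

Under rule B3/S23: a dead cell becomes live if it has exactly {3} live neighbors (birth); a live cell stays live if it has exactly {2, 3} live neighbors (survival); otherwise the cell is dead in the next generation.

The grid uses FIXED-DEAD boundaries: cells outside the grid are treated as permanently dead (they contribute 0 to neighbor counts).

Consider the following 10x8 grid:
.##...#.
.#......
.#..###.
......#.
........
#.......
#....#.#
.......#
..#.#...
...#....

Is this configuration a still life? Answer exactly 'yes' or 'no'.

Answer: no

Derivation:
Compute generation 1 and compare to generation 0 (given above):
Generation 1:
.##.....
##....#.
.....##.
......#.
........
........
......#.
......#.
...#....
...#....
Cell (0,6) differs: gen0=1 vs gen1=0 -> NOT a still life.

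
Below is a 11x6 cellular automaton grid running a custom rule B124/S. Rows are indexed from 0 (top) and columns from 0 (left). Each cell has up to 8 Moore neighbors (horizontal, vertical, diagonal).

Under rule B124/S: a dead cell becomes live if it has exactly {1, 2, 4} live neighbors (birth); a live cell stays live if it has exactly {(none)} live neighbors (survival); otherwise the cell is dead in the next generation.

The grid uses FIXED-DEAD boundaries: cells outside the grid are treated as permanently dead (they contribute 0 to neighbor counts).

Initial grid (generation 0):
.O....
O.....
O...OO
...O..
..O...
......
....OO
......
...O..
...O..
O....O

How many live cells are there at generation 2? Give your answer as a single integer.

Simulating step by step:
Generation 0 (given above): 13 live cells
Generation 1: 35 live cells
O.O...
..OOOO
.OOO..
OOO..O
.O.OO.
.OOOOO
...O..
..OO.O
..O.O.
OOO..O
.OOOO.
Generation 2: 13 live cells
...O.O
O.....
......
....O.
O....O
O.....
O.....
.O..O.
O.....
....O.
.....O
Population at generation 2: 13

Answer: 13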